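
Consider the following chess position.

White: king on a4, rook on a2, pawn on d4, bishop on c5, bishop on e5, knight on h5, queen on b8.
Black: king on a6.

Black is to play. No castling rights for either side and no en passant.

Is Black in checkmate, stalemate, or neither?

stalemate

Black to move; black king on a6.
In check: no.
King squares — a5: attacked by Ka4; b5: attacked by Ka4; b6: attacked by Bc5; a7: attacked by Bc5; b7: attacked by Qb8.
Legal moves for Black: none.
Not in check and no legal moves → stalemate.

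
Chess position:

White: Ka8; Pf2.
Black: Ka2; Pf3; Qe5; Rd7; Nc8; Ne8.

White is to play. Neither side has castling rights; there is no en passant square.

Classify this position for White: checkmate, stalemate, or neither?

White to move; white king on a8.
In check: no.
King squares — a7: attacked by Rd7; b7: attacked by Rd7; b8: attacked by Qe5.
Legal moves for White: none.
Not in check and no legal moves → stalemate.

stalemate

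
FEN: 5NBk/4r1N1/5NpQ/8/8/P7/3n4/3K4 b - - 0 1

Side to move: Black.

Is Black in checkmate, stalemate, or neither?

Black to move; black king on h8.
In check: yes, from the white queen on h6.
King squares — g7: attacked by Qh6; h7: attacked by Nf6; g8: attacked by Nf6.
Legal moves for Black: none.
In check with no legal moves → checkmate.

checkmate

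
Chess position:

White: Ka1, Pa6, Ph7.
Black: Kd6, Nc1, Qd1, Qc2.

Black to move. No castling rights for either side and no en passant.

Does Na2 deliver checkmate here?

After Na2: white king on a1; in check: yes, from the black queen on d1.
King squares — b1: attacked by Qd1; a2: attacked by Qc2; b2: attacked by Qc2.
White has no legal moves → checkmate.

yes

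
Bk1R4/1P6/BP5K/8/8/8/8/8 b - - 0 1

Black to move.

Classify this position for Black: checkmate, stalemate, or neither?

checkmate

Black to move; black king on b8.
In check: yes, from the white rook on d8.
King squares — a7: attacked by Pb6; b7: attacked by Ba6; c7: attacked by Pb6; a8: attacked by Pb7; c8: attacked by Pb7.
Legal moves for Black: none.
In check with no legal moves → checkmate.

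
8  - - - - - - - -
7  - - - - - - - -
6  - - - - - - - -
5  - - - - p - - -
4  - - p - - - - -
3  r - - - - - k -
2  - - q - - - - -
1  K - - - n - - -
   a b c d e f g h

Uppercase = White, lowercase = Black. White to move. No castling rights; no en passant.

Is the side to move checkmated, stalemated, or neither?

White to move; white king on a1.
In check: yes, from the black rook on a3.
King squares — b1: attacked by Qc2; a2: attacked by Qc2; b2: attacked by Qc2.
Legal moves for White: none.
In check with no legal moves → checkmate.

checkmate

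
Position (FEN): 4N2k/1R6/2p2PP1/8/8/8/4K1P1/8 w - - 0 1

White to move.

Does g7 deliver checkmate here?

After g7: black king on h8; in check: yes, from the white pawn on g7.
Black has 2 legal replies: Kg8, Kh7.
In check but a legal move exists → not checkmate.

no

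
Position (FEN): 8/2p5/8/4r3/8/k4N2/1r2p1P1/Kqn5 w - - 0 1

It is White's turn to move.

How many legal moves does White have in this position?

White to move; king on a1.
In check: yes, from the black queen on b1.
Legal moves: none.
Count: 0.

0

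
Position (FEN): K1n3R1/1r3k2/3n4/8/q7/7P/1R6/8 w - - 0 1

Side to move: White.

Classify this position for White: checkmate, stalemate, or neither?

checkmate

White to move; white king on a8.
In check: yes, from the black queen on a4.
King squares — a7: attacked by Qa4; b7: attacked by Nd6; b8: attacked by Rb7.
Legal moves for White: none.
In check with no legal moves → checkmate.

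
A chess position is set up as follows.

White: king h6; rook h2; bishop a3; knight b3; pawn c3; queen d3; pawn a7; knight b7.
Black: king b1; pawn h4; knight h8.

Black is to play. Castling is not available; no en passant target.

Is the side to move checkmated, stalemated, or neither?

Black to move; black king on b1.
In check: yes, from the white queen on d3.
King squares — a1: attacked by Nb3; c1: attacked by Ba3; a2: attacked by Rh2; b2: attacked by Rh2; c2: attacked by Rh2.
Legal moves for Black: none.
In check with no legal moves → checkmate.

checkmate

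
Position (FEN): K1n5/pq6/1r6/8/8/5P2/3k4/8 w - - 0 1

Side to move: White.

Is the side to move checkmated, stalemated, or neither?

White to move; white king on a8.
In check: yes, from the black queen on b7.
King squares — a7: attacked by Qb7; b7: attacked by Rb6; b8: attacked by Qb7.
Legal moves for White: none.
In check with no legal moves → checkmate.

checkmate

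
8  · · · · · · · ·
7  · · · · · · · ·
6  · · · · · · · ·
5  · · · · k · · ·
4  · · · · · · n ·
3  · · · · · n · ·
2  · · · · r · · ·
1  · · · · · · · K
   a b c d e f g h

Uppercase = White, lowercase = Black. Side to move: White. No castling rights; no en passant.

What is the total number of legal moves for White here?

0

White to move; king on h1.
In check: no.
Legal moves: none.
Count: 0.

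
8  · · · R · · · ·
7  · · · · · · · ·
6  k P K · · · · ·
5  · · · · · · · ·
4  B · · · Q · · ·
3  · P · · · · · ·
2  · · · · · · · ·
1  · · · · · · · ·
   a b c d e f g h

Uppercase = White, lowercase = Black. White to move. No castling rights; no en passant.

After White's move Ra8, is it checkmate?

After Ra8: black king on a6; in check: yes, from the white rook on a8.
King squares — a5: attacked by Ra8; b5: attacked by Ba4; b6: attacked by Kc6; a7: attacked by Pb6; b7: attacked by Kc6.
Black has no legal moves → checkmate.

yes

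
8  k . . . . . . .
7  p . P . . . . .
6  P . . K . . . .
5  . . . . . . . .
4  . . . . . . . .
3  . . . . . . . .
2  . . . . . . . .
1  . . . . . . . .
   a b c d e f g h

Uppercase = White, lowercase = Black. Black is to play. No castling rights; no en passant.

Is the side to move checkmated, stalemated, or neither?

stalemate

Black to move; black king on a8.
In check: no.
King squares — a7: own pawn; b7: attacked by Pa6; b8: attacked by Pc7.
Legal moves for Black: none.
Not in check and no legal moves → stalemate.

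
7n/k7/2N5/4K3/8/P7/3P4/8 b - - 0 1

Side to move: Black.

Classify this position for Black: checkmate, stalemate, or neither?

Black to move; black king on a7.
In check: yes, from the white knight on c6.
King squares — a6: available; b6: available; b7: available; a8: available; b8: attacked by Nc6.
Legal moves for Black: Ka8, Kb7, Kb6, Ka6.
Black is in check but has 4 legal moves → neither.

neither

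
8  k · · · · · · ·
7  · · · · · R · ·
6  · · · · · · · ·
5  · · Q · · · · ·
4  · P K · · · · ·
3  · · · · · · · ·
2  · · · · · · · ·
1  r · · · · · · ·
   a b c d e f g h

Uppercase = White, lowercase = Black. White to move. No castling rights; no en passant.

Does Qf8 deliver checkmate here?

yes

After Qf8: black king on a8; in check: yes, from the white queen on f8.
King squares — a7: attacked by Rf7; b7: attacked by Rf7; b8: attacked by Qf8.
Black has no legal moves → checkmate.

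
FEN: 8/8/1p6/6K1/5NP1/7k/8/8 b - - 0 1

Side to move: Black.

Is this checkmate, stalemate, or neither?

neither

Black to move; black king on h3.
In check: yes, from the white knight on f4.
King squares — g2: attacked by Nf4; h2: available; g3: available; g4: attacked by Kg5; h4: attacked by Kg5.
Legal moves for Black: Kg3, Kh2.
Black is in check but has 2 legal moves → neither.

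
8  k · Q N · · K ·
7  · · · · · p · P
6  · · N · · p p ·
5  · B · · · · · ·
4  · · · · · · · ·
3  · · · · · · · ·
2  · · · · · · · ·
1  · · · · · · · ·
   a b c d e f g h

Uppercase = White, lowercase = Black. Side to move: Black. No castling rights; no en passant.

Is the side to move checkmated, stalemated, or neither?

checkmate

Black to move; black king on a8.
In check: yes, from the white queen on c8.
King squares — a7: attacked by Nc6; b7: attacked by Qc8; b8: attacked by Nc6.
Legal moves for Black: none.
In check with no legal moves → checkmate.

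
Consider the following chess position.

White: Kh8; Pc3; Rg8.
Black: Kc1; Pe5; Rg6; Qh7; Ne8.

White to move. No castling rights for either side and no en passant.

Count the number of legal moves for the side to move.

1

White to move; king on h8.
In check: yes, from the black queen on h7.
Legal moves: Kxh7.
Count: 1.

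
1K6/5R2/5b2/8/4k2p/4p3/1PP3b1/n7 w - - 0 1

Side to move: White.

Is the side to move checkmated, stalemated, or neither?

White to move; white king on b8.
In check: no.
Legal moves for White: Kc8, Ka8, Kc7, Kb7, Ka7, Rf8, Rh7, Rg7, Re7+, Rd7, Rc7, Rb7, Ra7, Rxf6, c3, b3, c4, b4.
White has 18 legal moves and is not in check → neither.

neither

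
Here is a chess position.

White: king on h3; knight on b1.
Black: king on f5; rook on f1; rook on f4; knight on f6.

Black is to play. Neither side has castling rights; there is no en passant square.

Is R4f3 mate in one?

no

After R4f3: white king on h3; in check: yes, from the black rook on f3.
White has 3 legal replies: Kh4, Kh2, Kg2.
In check but a legal move exists → not checkmate.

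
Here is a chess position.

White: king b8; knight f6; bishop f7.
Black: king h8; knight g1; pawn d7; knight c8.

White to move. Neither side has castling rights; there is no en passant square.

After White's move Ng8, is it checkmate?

no

After Ng8: black king on h8; in check: no.
Black is not in check, so this cannot be checkmate.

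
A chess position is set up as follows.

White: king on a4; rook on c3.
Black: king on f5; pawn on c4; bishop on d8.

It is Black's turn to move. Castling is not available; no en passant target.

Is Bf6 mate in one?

no

After Bf6: white king on a4; in check: no.
White is not in check, so this cannot be checkmate.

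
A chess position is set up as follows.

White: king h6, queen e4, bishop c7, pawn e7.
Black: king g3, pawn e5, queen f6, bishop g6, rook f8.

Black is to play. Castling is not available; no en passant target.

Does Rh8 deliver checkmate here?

After Rh8: white king on h6; in check: yes, from the black rook on h8.
King squares — g5: attacked by Qf6; h5: attacked by Bg6; g6: attacked by Qf6; g7: attacked by Qf6; h7: attacked by Bg6.
White has no legal moves → checkmate.

yes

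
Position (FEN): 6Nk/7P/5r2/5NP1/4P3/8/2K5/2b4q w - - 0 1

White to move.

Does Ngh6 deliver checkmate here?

After Ngh6: black king on h8; in check: no.
Black is not in check, so this cannot be checkmate.

no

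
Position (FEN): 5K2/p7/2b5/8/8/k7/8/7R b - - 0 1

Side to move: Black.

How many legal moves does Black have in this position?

18

Black to move; king on a3.
In check: no.
Legal moves: Be8, Ba8, Bd7, Bb7, Bd5, Bb5, Be4, Ba4, Bf3, Bg2, Bxh1, Kb4, Ka4, Kb3, Kb2, Ka2, a6, a5.
Count: 18.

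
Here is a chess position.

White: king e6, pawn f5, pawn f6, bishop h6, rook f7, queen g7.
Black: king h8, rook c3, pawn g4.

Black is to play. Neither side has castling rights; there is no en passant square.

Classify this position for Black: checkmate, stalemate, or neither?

Black to move; black king on h8.
In check: yes, from the white queen on g7.
King squares — g7: attacked by Pf6; h7: attacked by Qg7; g8: attacked by Qg7.
Legal moves for Black: none.
In check with no legal moves → checkmate.

checkmate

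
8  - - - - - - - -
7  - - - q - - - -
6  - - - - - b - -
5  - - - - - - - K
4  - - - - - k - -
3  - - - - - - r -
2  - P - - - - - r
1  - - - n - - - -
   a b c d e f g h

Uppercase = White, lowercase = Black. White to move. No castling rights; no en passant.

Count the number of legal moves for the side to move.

White to move; king on h5.
In check: yes, from the black rook on h2.
Legal moves: none.
Count: 0.

0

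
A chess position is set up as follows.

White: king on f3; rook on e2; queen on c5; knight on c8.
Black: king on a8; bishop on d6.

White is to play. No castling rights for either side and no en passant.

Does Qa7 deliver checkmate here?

yes

After Qa7: black king on a8; in check: yes, from the white queen on a7.
King squares — a7: attacked by Nc8; b7: attacked by Qa7; b8: attacked by Qa7.
Black has no legal moves → checkmate.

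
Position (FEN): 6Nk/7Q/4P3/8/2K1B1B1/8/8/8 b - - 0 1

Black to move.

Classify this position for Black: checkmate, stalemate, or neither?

Black to move; black king on h8.
In check: yes, from the white queen on h7.
King squares — g7: attacked by Qh7; h7: attacked by Be4; g8: attacked by Qh7.
Legal moves for Black: none.
In check with no legal moves → checkmate.

checkmate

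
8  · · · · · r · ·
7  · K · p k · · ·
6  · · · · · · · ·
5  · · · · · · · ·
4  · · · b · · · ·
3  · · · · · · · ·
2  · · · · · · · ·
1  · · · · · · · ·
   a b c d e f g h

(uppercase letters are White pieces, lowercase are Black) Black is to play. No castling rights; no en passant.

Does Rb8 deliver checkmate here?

After Rb8: white king on b7; in check: yes, from the black rook on b8.
White has 3 legal replies: Kxb8, Kc7, Ka6.
In check but a legal move exists → not checkmate.

no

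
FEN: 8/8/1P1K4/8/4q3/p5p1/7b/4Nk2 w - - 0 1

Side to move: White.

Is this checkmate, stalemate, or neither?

White to move; white king on d6.
In check: no.
Legal moves for White: Kd7, Kc7, Kc5, Nf3, Nd3, Ng2, Nc2, b7.
White has 8 legal moves and is not in check → neither.

neither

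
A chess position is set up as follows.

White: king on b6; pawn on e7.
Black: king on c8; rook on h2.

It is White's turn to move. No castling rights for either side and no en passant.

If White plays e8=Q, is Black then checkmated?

After e8=Q: black king on c8; in check: yes, from the white queen on e8.
King squares — b7: attacked by Kb6; c7: attacked by Kb6; d7: attacked by Qe8; b8: attacked by Qe8; d8: attacked by Qe8.
Black has no legal moves → checkmate.

yes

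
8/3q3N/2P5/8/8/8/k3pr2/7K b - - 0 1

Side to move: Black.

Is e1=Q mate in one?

After e1=Q: white king on h1; in check: yes, from the black queen on e1.
King squares — g1: attacked by Qe1; g2: attacked by Rf2; h2: attacked by Rf2.
White has no legal moves → checkmate.

yes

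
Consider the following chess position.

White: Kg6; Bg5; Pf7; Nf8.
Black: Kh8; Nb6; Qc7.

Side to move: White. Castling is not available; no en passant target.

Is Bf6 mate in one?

After Bf6: black king on h8; in check: yes, from the white bishop on f6.
King squares — g7: attacked by Bf6; h7: attacked by Kg6; g8: attacked by Pf7.
Black has no legal moves → checkmate.

yes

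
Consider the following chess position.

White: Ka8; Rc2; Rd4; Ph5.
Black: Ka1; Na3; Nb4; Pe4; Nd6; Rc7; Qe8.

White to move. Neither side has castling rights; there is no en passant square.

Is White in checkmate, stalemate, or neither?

White to move; white king on a8.
In check: yes, from the black queen on e8.
King squares — a7: attacked by Rc7; b7: attacked by Nd6; b8: attacked by Qe8.
Legal moves for White: none.
In check with no legal moves → checkmate.

checkmate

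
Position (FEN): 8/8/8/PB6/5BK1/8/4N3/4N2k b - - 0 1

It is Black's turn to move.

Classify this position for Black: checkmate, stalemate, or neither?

stalemate

Black to move; black king on h1.
In check: no.
King squares — g1: attacked by Ne2; g2: attacked by Ne1; h2: attacked by Bf4.
Legal moves for Black: none.
Not in check and no legal moves → stalemate.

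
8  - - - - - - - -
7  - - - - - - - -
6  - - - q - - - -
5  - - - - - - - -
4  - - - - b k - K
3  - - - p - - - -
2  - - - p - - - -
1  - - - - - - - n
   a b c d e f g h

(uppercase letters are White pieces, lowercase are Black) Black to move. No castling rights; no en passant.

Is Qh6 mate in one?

yes

After Qh6: white king on h4; in check: yes, from the black queen on h6.
King squares — g3: attacked by Nh1; h3: attacked by Qh6; g4: attacked by Kf4; g5: attacked by Kf4; h5: attacked by Qh6.
White has no legal moves → checkmate.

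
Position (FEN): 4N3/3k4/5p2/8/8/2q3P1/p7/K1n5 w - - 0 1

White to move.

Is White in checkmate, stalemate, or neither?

White to move; white king on a1.
In check: yes, from the black queen on c3.
King squares — b1: attacked by Pa2; a2: attacked by Nc1; b2: attacked by Qc3.
Legal moves for White: none.
In check with no legal moves → checkmate.

checkmate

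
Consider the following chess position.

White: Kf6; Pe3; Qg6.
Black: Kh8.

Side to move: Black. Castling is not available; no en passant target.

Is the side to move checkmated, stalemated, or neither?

stalemate

Black to move; black king on h8.
In check: no.
King squares — g7: attacked by Kf6; h7: attacked by Qg6; g8: attacked by Qg6.
Legal moves for Black: none.
Not in check and no legal moves → stalemate.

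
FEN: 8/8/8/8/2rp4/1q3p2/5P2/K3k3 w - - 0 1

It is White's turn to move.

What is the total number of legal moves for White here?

White to move; king on a1.
In check: no.
Legal moves: none.
Count: 0.

0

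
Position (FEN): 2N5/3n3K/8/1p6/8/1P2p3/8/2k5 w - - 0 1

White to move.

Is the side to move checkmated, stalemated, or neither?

neither

White to move; white king on h7.
In check: no.
Legal moves for White: Ne7, Na7, Nd6, Nb6, Kh8, Kg8, Kg7, Kh6, Kg6, b4.
White has 10 legal moves and is not in check → neither.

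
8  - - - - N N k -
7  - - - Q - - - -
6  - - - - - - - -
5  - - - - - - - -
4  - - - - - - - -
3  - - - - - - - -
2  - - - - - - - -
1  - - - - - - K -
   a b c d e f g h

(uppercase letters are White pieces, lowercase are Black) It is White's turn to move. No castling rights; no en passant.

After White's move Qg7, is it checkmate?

yes

After Qg7: black king on g8; in check: yes, from the white queen on g7.
King squares — f7: attacked by Qg7; g7: attacked by Ne8; h7: attacked by Qg7; f8: attacked by Qg7; h8: attacked by Qg7.
Black has no legal moves → checkmate.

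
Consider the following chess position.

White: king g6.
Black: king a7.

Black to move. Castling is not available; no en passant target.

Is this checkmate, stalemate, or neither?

Black to move; black king on a7.
In check: no.
Legal moves for Black: Kb8, Ka8, Kb7, Kb6, Ka6.
Black has 5 legal moves and is not in check → neither.

neither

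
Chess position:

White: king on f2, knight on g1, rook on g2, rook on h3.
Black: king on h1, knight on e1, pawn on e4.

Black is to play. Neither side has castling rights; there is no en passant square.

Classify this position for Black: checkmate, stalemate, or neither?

checkmate

Black to move; black king on h1.
In check: yes, from the white rook on h3.
King squares — g1: attacked by Kf2; g2: attacked by Kf2; h2: attacked by Rg2.
Legal moves for Black: none.
In check with no legal moves → checkmate.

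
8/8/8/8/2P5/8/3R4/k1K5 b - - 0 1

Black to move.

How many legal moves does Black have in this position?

Black to move; king on a1.
In check: no.
Legal moves: none.
Count: 0.

0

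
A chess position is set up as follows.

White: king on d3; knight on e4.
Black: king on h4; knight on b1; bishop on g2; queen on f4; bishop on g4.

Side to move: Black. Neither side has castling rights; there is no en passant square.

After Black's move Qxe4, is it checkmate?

yes

After Qxe4: white king on d3; in check: yes, from the black queen on e4.
King squares — c2: attacked by Qe4; d2: attacked by Nb1; e2: attacked by Qe4; c3: attacked by Nb1; e3: attacked by Qe4; c4: attacked by Qe4; d4: attacked by Qe4; e4: attacked by Bg2.
White has no legal moves → checkmate.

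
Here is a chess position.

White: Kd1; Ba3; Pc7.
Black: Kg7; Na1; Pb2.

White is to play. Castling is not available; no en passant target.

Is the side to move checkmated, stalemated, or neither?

neither

White to move; white king on d1.
In check: no.
Legal moves for White: Bf8+, Be7, Bd6, Bc5, Bb4, Bxb2+, Ke2, Kd2, Ke1, c8=Q, c8=R, c8=B, c8=N.
White has 13 legal moves and is not in check → neither.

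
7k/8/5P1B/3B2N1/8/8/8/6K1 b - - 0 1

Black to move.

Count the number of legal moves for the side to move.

0

Black to move; king on h8.
In check: no.
Legal moves: none.
Count: 0.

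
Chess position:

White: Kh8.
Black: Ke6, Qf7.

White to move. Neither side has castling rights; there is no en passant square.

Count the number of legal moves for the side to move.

0

White to move; king on h8.
In check: no.
Legal moves: none.
Count: 0.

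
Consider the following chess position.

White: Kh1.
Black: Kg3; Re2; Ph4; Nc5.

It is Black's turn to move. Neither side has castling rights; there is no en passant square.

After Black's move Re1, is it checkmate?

After Re1: white king on h1; in check: yes, from the black rook on e1.
King squares — g1: attacked by Re1; g2: attacked by Kg3; h2: attacked by Kg3.
White has no legal moves → checkmate.

yes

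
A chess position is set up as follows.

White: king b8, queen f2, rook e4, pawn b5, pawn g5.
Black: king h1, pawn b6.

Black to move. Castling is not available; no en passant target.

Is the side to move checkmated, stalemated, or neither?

Black to move; black king on h1.
In check: no.
King squares — g1: attacked by Qf2; g2: attacked by Qf2; h2: attacked by Qf2.
Legal moves for Black: none.
Not in check and no legal moves → stalemate.

stalemate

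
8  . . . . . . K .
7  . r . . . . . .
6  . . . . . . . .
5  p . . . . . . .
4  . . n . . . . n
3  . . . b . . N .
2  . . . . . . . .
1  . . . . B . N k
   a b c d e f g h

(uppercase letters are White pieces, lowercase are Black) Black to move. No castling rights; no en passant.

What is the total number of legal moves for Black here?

Black to move; king on h1.
In check: yes, from the white knight on g3.
Legal moves: Kh2, Kg2, Kxg1.
Count: 3.

3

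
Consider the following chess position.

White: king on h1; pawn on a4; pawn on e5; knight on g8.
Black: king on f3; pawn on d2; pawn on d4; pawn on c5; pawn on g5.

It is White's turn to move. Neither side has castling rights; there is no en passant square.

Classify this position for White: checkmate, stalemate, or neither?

White to move; white king on h1.
In check: no.
Legal moves for White: Ne7, Nh6, Nf6, Kh2, Kg1, e6, a5.
White has 7 legal moves and is not in check → neither.

neither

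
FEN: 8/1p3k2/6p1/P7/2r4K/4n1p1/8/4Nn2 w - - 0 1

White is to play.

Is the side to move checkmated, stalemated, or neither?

White to move; white king on h4.
In check: yes, from the black rook on c4.
King squares — g3: attacked by Nf1; h3: available; g4: attacked by Ne3; g5: available; h5: attacked by Pg6.
Legal moves for White: Kg5, Kh3.
White is in check but has 2 legal moves → neither.

neither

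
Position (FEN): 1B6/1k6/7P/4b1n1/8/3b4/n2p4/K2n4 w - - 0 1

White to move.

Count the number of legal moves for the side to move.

White to move; king on a1.
In check: yes, from the black bishop on e5.
Legal moves: Kxa2, Bxe5.
Count: 2.

2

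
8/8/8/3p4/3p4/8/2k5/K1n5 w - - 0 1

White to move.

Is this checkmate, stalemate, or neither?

stalemate

White to move; white king on a1.
In check: no.
King squares — b1: attacked by Kc2; a2: attacked by Nc1; b2: attacked by Kc2.
Legal moves for White: none.
Not in check and no legal moves → stalemate.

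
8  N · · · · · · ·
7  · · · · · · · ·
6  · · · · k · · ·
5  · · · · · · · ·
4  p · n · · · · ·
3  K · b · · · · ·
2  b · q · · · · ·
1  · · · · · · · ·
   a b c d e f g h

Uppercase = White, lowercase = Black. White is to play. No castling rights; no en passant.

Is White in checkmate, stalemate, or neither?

checkmate

White to move; white king on a3.
In check: yes, from the black knight on c4.
King squares — a2: attacked by Qc2; b2: attacked by Qc2; b3: attacked by Ba2; a4: attacked by Qc2; b4: attacked by Bc3.
Legal moves for White: none.
In check with no legal moves → checkmate.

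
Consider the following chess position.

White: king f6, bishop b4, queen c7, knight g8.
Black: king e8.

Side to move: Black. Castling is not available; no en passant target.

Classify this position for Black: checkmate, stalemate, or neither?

Black to move; black king on e8.
In check: no.
King squares — d7: attacked by Qc7; e7: attacked by Bb4; f7: attacked by Kf6; d8: attacked by Qc7; f8: attacked by Bb4.
Legal moves for Black: none.
Not in check and no legal moves → stalemate.

stalemate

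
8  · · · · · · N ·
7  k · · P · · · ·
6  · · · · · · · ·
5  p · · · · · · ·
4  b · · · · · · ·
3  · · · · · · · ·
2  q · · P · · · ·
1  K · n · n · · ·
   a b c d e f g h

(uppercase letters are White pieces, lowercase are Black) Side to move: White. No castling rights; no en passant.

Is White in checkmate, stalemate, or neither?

checkmate

White to move; white king on a1.
In check: yes, from the black queen on a2.
King squares — b1: attacked by Qa2; a2: attacked by Nc1; b2: attacked by Qa2.
Legal moves for White: none.
In check with no legal moves → checkmate.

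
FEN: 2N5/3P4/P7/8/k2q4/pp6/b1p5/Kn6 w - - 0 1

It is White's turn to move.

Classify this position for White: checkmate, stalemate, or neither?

checkmate

White to move; white king on a1.
In check: yes, from the black queen on d4.
King squares — b1: attacked by Ba2; a2: attacked by Pb3; b2: attacked by Pa3.
Legal moves for White: none.
In check with no legal moves → checkmate.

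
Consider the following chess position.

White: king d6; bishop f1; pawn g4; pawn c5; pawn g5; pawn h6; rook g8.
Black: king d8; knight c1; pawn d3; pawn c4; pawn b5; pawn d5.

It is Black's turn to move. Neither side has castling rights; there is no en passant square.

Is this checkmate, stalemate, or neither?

checkmate

Black to move; black king on d8.
In check: yes, from the white rook on g8.
King squares — c7: attacked by Kd6; d7: attacked by Kd6; e7: attacked by Kd6; c8: attacked by Rg8; e8: attacked by Rg8.
Legal moves for Black: none.
In check with no legal moves → checkmate.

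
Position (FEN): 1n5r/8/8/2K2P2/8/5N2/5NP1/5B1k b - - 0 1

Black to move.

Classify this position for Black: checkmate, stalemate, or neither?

Black to move; black king on h1.
In check: yes, from the white knight on f2.
King squares — g1: attacked by Nf3; g2: attacked by Bf1; h2: attacked by Nf3.
Legal moves for Black: none.
In check with no legal moves → checkmate.

checkmate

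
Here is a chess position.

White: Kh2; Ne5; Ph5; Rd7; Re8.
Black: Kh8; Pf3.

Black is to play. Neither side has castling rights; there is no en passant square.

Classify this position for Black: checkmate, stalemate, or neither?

checkmate

Black to move; black king on h8.
In check: yes, from the white rook on e8.
King squares — g7: attacked by Rd7; h7: attacked by Rd7; g8: attacked by Re8.
Legal moves for Black: none.
In check with no legal moves → checkmate.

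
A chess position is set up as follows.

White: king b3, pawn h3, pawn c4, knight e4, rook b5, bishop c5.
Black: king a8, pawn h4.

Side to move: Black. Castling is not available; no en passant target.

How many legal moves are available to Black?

Black to move; king on a8.
In check: no.
Legal moves: none.
Count: 0.

0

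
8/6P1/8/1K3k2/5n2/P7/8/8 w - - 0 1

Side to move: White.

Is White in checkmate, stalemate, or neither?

neither

White to move; white king on b5.
In check: no.
Legal moves for White: Kc6, Kb6, Ka6, Kc5, Ka5, Kc4, Kb4, Ka4, g8=Q, g8=R, g8=B, g8=N, a4.
White has 13 legal moves and is not in check → neither.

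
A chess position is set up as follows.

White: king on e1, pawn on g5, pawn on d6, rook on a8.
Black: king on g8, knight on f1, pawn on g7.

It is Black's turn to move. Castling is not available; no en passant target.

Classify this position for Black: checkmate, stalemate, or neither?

Black to move; black king on g8.
In check: yes, from the white rook on a8.
Legal moves for Black: Kh7, Kf7.
Black is in check but has 2 legal moves → neither.

neither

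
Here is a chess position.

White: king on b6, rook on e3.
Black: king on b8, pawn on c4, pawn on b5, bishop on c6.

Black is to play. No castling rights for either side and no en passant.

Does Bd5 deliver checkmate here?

no

After Bd5: white king on b6; in check: no.
White is not in check, so this cannot be checkmate.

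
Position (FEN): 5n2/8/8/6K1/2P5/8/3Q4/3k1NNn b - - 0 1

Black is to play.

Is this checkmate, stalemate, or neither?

Black to move; black king on d1.
In check: yes, from the white queen on d2.
King squares — c1: attacked by Qd2; e1: attacked by Qd2; c2: attacked by Qd2; d2: attacked by Nf1; e2: attacked by Ng1.
Legal moves for Black: none.
In check with no legal moves → checkmate.

checkmate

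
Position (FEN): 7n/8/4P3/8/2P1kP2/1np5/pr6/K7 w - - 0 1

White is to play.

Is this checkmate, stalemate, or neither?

White to move; white king on a1.
In check: yes, from the black knight on b3.
King squares — b1: attacked by Pa2; a2: attacked by Rb2; b2: attacked by Pc3.
Legal moves for White: none.
In check with no legal moves → checkmate.

checkmate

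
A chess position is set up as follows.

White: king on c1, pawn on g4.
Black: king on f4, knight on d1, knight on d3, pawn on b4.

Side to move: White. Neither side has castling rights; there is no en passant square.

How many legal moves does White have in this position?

White to move; king on c1.
In check: yes, from the black knight on d3.
Legal moves: Kd2, Kc2, Kxd1, Kb1.
Count: 4.

4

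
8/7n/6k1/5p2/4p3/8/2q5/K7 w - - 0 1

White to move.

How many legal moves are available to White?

0

White to move; king on a1.
In check: no.
Legal moves: none.
Count: 0.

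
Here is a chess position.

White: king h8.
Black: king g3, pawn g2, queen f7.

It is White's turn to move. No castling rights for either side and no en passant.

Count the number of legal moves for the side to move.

0

White to move; king on h8.
In check: no.
Legal moves: none.
Count: 0.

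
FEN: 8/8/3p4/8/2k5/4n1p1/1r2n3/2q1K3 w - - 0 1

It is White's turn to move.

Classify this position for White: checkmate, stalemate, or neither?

checkmate

White to move; white king on e1.
In check: yes, from the black queen on c1.
King squares — d1: attacked by Qc1; f1: attacked by Qc1; d2: attacked by Qc1; e2: attacked by Rb2; f2: attacked by Pg3.
Legal moves for White: none.
In check with no legal moves → checkmate.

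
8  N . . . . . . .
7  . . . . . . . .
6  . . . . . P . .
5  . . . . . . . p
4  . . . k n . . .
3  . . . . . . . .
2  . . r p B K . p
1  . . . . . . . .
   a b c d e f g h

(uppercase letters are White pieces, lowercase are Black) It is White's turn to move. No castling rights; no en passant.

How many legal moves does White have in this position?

White to move; king on f2.
In check: yes, from the black knight on e4.
Legal moves: Kf3, Kg2, Kf1.
Count: 3.

3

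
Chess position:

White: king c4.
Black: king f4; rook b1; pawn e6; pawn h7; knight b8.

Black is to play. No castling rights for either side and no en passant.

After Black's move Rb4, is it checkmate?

After Rb4: white king on c4; in check: yes, from the black rook on b4.
White has 4 legal replies: Kc5, Kxb4, Kd3, Kc3.
In check but a legal move exists → not checkmate.

no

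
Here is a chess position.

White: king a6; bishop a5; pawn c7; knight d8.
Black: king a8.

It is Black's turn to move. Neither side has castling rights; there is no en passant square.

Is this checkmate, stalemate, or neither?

Black to move; black king on a8.
In check: no.
King squares — a7: attacked by Ka6; b7: attacked by Ka6; b8: attacked by Pc7.
Legal moves for Black: none.
Not in check and no legal moves → stalemate.

stalemate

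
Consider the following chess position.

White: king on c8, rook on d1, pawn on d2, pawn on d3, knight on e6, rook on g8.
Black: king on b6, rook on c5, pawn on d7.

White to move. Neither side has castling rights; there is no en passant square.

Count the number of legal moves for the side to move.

White to move; king on c8.
In check: yes, from the black rook on c5.
Legal moves: Kd8, Kb8, Kxd7, Nc7, Nxc5.
Count: 5.

5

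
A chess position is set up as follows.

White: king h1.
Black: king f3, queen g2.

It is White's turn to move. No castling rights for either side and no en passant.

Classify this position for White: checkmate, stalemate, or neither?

checkmate

White to move; white king on h1.
In check: yes, from the black queen on g2.
King squares — g1: attacked by Qg2; g2: attacked by Kf3; h2: attacked by Qg2.
Legal moves for White: none.
In check with no legal moves → checkmate.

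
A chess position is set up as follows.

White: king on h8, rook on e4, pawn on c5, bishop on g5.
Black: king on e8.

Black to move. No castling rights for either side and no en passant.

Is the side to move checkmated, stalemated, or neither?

neither

Black to move; black king on e8.
In check: yes, from the white rook on e4.
King squares — d7: available; e7: attacked by Re4; f7: available; d8: attacked by Bg5; f8: available.
Legal moves for Black: Kf8, Kf7, Kd7.
Black is in check but has 3 legal moves → neither.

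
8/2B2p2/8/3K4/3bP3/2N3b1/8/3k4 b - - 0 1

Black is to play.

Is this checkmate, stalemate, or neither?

neither

Black to move; black king on d1.
In check: yes, from the white knight on c3.
King squares — c1: available; e1: available; c2: available; d2: available; e2: attacked by Nc3.
Legal moves for Black: Kd2, Kc2, Ke1, Kc1, Bxc3.
Black is in check but has 5 legal moves → neither.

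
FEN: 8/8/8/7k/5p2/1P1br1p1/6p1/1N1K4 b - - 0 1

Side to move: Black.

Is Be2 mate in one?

no

After Be2: white king on d1; in check: yes, from the black bishop on e2.
White has 4 legal replies: Kd2, Kc2, Ke1, Kc1.
In check but a legal move exists → not checkmate.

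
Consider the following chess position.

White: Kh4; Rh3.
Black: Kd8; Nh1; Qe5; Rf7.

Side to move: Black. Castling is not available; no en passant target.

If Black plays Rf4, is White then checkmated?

yes

After Rf4: white king on h4; in check: yes, from the black rook on f4.
King squares — g3: attacked by Nh1; h3: own rook; g4: attacked by Rf4; g5: attacked by Qe5; h5: attacked by Qe5.
White has no legal moves → checkmate.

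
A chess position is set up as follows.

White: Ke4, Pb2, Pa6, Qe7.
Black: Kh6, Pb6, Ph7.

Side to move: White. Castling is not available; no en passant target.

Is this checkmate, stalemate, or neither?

White to move; white king on e4.
In check: no.
Legal moves for White include: Qf8+, Qe8, Qd8, Qxh7+, Qg7+, Qf7, Qd7, Qc7, Qb7, Qa7, Qf6+, Qe6+, Qd6+, Qg5+, Qe5, Qc5, Qh4+, Qb4, ... (list truncated; more exist).
White has legal moves and is not in check → neither.

neither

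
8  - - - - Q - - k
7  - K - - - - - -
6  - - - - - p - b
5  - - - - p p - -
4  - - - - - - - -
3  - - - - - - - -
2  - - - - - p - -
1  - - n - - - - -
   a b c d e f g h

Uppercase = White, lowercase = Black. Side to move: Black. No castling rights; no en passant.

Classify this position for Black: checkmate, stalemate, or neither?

neither

Black to move; black king on h8.
In check: yes, from the white queen on e8.
King squares — g7: available; h7: available; g8: attacked by Qe8.
Legal moves for Black: Kh7, Kg7, Bf8.
Black is in check but has 3 legal moves → neither.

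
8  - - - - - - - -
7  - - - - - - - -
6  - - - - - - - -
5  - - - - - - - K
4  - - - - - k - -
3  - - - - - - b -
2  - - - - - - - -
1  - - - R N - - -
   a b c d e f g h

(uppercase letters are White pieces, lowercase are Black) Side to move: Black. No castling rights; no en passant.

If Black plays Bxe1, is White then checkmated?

no

After Bxe1: white king on h5; in check: no.
White is not in check, so this cannot be checkmate.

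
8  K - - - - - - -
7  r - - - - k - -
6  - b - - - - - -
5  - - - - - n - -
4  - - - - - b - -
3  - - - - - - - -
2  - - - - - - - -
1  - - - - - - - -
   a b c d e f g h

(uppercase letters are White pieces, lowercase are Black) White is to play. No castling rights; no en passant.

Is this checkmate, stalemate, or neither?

checkmate

White to move; white king on a8.
In check: yes, from the black rook on a7.
King squares — a7: attacked by Bb6; b7: attacked by Ra7; b8: attacked by Bf4.
Legal moves for White: none.
In check with no legal moves → checkmate.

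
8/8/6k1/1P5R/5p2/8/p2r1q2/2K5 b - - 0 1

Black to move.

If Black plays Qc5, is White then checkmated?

no

After Qc5: white king on c1; in check: yes, from the black queen on c5.
White has 2 legal replies: Kxd2, Rxc5.
In check but a legal move exists → not checkmate.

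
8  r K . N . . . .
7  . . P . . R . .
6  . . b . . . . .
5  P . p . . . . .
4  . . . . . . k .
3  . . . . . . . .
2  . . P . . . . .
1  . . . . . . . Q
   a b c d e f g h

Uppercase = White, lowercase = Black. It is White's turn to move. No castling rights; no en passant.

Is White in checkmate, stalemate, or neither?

White to move; white king on b8.
In check: yes, from the black rook on a8.
King squares — a7: attacked by Ra8; b7: attacked by Bc6; c7: own pawn; a8: attacked by Bc6; c8: attacked by Ra8.
Legal moves for White: none.
In check with no legal moves → checkmate.

checkmate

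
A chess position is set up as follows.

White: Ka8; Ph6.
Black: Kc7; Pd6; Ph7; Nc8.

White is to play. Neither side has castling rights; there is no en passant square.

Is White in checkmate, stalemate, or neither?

stalemate

White to move; white king on a8.
In check: no.
King squares — a7: attacked by Nc8; b7: attacked by Kc7; b8: attacked by Kc7.
Legal moves for White: none.
Not in check and no legal moves → stalemate.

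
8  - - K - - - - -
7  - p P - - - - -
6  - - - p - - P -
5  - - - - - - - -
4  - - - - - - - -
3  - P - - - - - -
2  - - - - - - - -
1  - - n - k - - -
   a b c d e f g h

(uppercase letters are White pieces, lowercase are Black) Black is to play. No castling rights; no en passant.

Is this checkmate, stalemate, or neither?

neither

Black to move; black king on e1.
In check: no.
Legal moves for Black: Kf2, Ke2, Kd2, Kf1, Kd1, Nd3, Nxb3, Ne2, Na2, b6, d5, b5.
Black has 12 legal moves and is not in check → neither.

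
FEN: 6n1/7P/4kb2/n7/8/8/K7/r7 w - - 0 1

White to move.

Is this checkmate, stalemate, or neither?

checkmate

White to move; white king on a2.
In check: yes, from the black rook on a1.
King squares — a1: attacked by Bf6; b1: attacked by Ra1; b2: attacked by Bf6; a3: attacked by Ra1; b3: attacked by Na5.
Legal moves for White: none.
In check with no legal moves → checkmate.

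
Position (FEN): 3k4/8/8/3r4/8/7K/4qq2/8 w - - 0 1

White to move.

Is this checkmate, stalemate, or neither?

White to move; white king on h3.
In check: no.
King squares — g2: attacked by Qf2; h2: attacked by Qf2; g3: attacked by Qf2; g4: attacked by Qe2; h4: attacked by Qf2.
Legal moves for White: none.
Not in check and no legal moves → stalemate.

stalemate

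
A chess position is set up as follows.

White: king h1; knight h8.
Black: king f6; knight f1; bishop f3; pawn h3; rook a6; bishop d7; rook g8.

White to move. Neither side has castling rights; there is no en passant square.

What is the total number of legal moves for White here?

0

White to move; king on h1.
In check: yes, from the black bishop on f3.
Legal moves: none.
Count: 0.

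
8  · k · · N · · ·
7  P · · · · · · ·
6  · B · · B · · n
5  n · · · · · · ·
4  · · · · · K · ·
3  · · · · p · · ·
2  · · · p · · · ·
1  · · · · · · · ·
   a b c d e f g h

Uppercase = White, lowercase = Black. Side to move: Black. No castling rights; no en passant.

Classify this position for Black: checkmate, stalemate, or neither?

neither

Black to move; black king on b8.
In check: yes, from the white pawn on a7.
King squares — a7: attacked by Bb6; b7: available; c7: attacked by Bb6; a8: available; c8: attacked by Be6.
Legal moves for Black: Ka8, Kb7.
Black is in check but has 2 legal moves → neither.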